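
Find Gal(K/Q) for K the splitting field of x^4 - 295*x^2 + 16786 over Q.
Gal(K/Q) = V_4 (Klein four-group, Z/2Z × Z/2Z)

f factors as (x^2 - 218)(x^2 - 77), so the splitting field is K = Q(sqrt(218), sqrt(77)). The elements 218, 77, 16786 are all non-squares in Q, so sqrt(218) and sqrt(77) generate independent quadratic extensions. Thus [K:Q] = 4 and Gal(K/Q) is generated by the two order-2 automorphisms sqrt(218) ↦ -sqrt(218) and sqrt(77) ↦ -sqrt(77), giving V_4.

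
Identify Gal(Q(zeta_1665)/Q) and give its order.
|Gal(Q(zeta_1665)/Q)| = phi(1665) = 864; group ≅ (Z/1665Z)^* ≅ Z/4Z × Z/6Z × Z/36Z

The n-th cyclotomic polynomial Φ_1665(x) is the minimal polynomial of zeta_1665 over Q and has degree phi(1665) = 864. So Q(zeta_1665) is a degree-864 Galois extension with Galois group (Z/1665Z)^*. By CRT, (Z/1665Z)^* ≅ (Z/9Z)^* × (Z/5Z)^* × (Z/37Z)^*. Each prime-power unit group is (Z/9Z)^* ≅ Z/6Z; (Z/5Z)^* ≅ Z/4Z; (Z/37Z)^* ≅ Z/36Z. Hence Gal(Q(zeta_1665)/Q) ≅ Z/4Z × Z/6Z × Z/36Z.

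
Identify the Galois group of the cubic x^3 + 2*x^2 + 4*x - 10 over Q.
Gal(K/Q) = S_3 (symmetric group of order 6)

Compute the discriminant of x^3 + (2)*x^2 + (4)*x + (-10): Δ = -4012. Since Δ is not a rational square, the Galois group is not contained in A_3; it must be the full S_3 (irreducibility of the cubic rules out anything smaller).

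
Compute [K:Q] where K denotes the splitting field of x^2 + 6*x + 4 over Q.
[K:Q] = 2

The discriminant of x^2 + (6)*x + (4) is b^2 - 4c = 36 - (16) = 20. Since 20 is not a perfect square in Q, the polynomial is irreducible over Q. Its two roots generate a degree-2 extension, so [K:Q] = 2.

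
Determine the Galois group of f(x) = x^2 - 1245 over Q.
Gal(K/Q) = Z/2Z (cyclic of order 2)

x^2 - 1245 is irreducible over Q since 1245 is not a rational square. The splitting field Q(sqrt(1245)) has degree 2 over Q, and its unique nontrivial automorphism is sqrt(1245) ↦ -sqrt(1245). Hence Gal(Q(sqrt(1245))/Q) = Z/2Z.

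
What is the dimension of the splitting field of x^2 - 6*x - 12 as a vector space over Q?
[K:Q] = 2

The discriminant of x^2 + (-6)*x + (-12) is b^2 - 4c = 36 - (-48) = 84. Since 84 is not a perfect square in Q, the polynomial is irreducible over Q. Its two roots generate a degree-2 extension, so [K:Q] = 2.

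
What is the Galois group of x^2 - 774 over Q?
Gal(K/Q) = Z/2Z (cyclic of order 2)

x^2 - 774 is irreducible over Q since 774 is not a rational square. The splitting field Q(sqrt(774)) has degree 2 over Q, and its unique nontrivial automorphism is sqrt(774) ↦ -sqrt(774). Hence Gal(Q(sqrt(774))/Q) = Z/2Z.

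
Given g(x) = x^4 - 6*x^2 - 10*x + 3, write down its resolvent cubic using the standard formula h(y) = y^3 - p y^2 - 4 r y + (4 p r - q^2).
h(y) = y^3 + 6*y^2 - 12*y - 172

Identify coefficients: p = -6, q = -10, r = 3.
Plug into h(y) = y^3 - p y^2 - 4 r y + (4 p r - q^2):
  h(y) = y^3 - (-6) y^2 - 4*(3) y + (4*(-6)*(3) - (-10)^2)
       = y^3 + (6) y^2 + (-12) y + (-172).
Simplifying: h(y) = y^3 + 6*y^2 - 12*y - 172.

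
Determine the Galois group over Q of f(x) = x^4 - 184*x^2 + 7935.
Gal(K/Q) = V_4 (Klein four-group, Z/2Z × Z/2Z)

f factors as (x^2 - 115)(x^2 - 69), so the splitting field is K = Q(sqrt(115), sqrt(69)). The elements 115, 69, 7935 are all non-squares in Q, so sqrt(115) and sqrt(69) generate independent quadratic extensions. Thus [K:Q] = 4 and Gal(K/Q) is generated by the two order-2 automorphisms sqrt(115) ↦ -sqrt(115) and sqrt(69) ↦ -sqrt(69), giving V_4.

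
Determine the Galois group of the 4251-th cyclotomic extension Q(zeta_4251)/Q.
|Gal(Q(zeta_4251)/Q)| = phi(4251) = 2592; group ≅ (Z/4251Z)^* ≅ Z/2Z × Z/12Z × Z/108Z

The n-th cyclotomic polynomial Φ_4251(x) is the minimal polynomial of zeta_4251 over Q and has degree phi(4251) = 2592. So Q(zeta_4251) is a degree-2592 Galois extension with Galois group (Z/4251Z)^*. By CRT, (Z/4251Z)^* ≅ (Z/3Z)^* × (Z/13Z)^* × (Z/109Z)^*. Each prime-power unit group is (Z/3Z)^* ≅ Z/2Z; (Z/13Z)^* ≅ Z/12Z; (Z/109Z)^* ≅ Z/108Z. Hence Gal(Q(zeta_4251)/Q) ≅ Z/2Z × Z/12Z × Z/108Z.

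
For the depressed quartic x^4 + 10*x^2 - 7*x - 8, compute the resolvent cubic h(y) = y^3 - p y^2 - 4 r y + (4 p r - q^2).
h(y) = y^3 - 10*y^2 + 32*y - 369

Identify coefficients: p = 10, q = -7, r = -8.
Plug into h(y) = y^3 - p y^2 - 4 r y + (4 p r - q^2):
  h(y) = y^3 - (10) y^2 - 4*(-8) y + (4*(10)*(-8) - (-7)^2)
       = y^3 + (-10) y^2 + (32) y + (-369).
Simplifying: h(y) = y^3 - 10*y^2 + 32*y - 369.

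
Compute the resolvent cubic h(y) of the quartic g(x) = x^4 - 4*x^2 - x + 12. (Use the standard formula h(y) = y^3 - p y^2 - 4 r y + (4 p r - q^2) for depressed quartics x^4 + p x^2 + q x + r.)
h(y) = y^3 + 4*y^2 - 48*y - 193

Identify coefficients: p = -4, q = -1, r = 12.
Plug into h(y) = y^3 - p y^2 - 4 r y + (4 p r - q^2):
  h(y) = y^3 - (-4) y^2 - 4*(12) y + (4*(-4)*(12) - (-1)^2)
       = y^3 + (4) y^2 + (-48) y + (-193).
Simplifying: h(y) = y^3 + 4*y^2 - 48*y - 193.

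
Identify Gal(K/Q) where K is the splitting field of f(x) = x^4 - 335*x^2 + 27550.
Gal(K/Q) = V_4 (Klein four-group, Z/2Z × Z/2Z)

f factors as (x^2 - 190)(x^2 - 145), so the splitting field is K = Q(sqrt(190), sqrt(145)). The elements 190, 145, 27550 are all non-squares in Q, so sqrt(190) and sqrt(145) generate independent quadratic extensions. Thus [K:Q] = 4 and Gal(K/Q) is generated by the two order-2 automorphisms sqrt(190) ↦ -sqrt(190) and sqrt(145) ↦ -sqrt(145), giving V_4.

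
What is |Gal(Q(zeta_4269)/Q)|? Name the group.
|Gal(Q(zeta_4269)/Q)| = phi(4269) = 2844; group ≅ (Z/4269Z)^* ≅ Z/2Z × Z/1422Z

The n-th cyclotomic polynomial Φ_4269(x) is the minimal polynomial of zeta_4269 over Q and has degree phi(4269) = 2844. So Q(zeta_4269) is a degree-2844 Galois extension with Galois group (Z/4269Z)^*. By CRT, (Z/4269Z)^* ≅ (Z/3Z)^* × (Z/1423Z)^*. Each prime-power unit group is (Z/3Z)^* ≅ Z/2Z; (Z/1423Z)^* ≅ Z/1422Z. Hence Gal(Q(zeta_4269)/Q) ≅ Z/2Z × Z/1422Z.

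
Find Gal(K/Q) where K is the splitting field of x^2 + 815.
Gal(K/Q) = Z/2Z (cyclic of order 2)

x^2 + 815 is irreducible over Q since -815 is not a rational square. The splitting field Q(sqrt(-815)) has degree 2 over Q, and its unique nontrivial automorphism is sqrt(-815) ↦ -sqrt(-815). Hence Gal(Q(sqrt(-815))/Q) = Z/2Z.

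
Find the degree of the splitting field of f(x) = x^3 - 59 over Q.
[K:Q] = 6

x^3 - 59 has one real root r = 59^(1/3) and two complex roots r*zeta_3, r*zeta_3^2 where zeta_3 = e^(2*pi*i/3). The splitting field is Q(r, zeta_3). [Q(r):Q] = 3 and [Q(zeta_3):Q] = 2 with gcd = 1, so [Q(r, zeta_3):Q] = 3 * 2 = 6.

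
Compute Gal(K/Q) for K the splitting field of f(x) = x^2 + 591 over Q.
Gal(K/Q) = Z/2Z (cyclic of order 2)

x^2 + 591 is irreducible over Q since -591 is not a rational square. The splitting field Q(sqrt(-591)) has degree 2 over Q, and its unique nontrivial automorphism is sqrt(-591) ↦ -sqrt(-591). Hence Gal(Q(sqrt(-591))/Q) = Z/2Z.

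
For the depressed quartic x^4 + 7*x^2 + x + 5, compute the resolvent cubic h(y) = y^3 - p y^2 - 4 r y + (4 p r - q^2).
h(y) = y^3 - 7*y^2 - 20*y + 139

Identify coefficients: p = 7, q = 1, r = 5.
Plug into h(y) = y^3 - p y^2 - 4 r y + (4 p r - q^2):
  h(y) = y^3 - (7) y^2 - 4*(5) y + (4*(7)*(5) - (1)^2)
       = y^3 + (-7) y^2 + (-20) y + (139).
Simplifying: h(y) = y^3 - 7*y^2 - 20*y + 139.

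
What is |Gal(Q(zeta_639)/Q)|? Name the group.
|Gal(Q(zeta_639)/Q)| = phi(639) = 420; group ≅ (Z/639Z)^* ≅ Z/6Z × Z/70Z

The n-th cyclotomic polynomial Φ_639(x) is the minimal polynomial of zeta_639 over Q and has degree phi(639) = 420. So Q(zeta_639) is a degree-420 Galois extension with Galois group (Z/639Z)^*. By CRT, (Z/639Z)^* ≅ (Z/9Z)^* × (Z/71Z)^*. Each prime-power unit group is (Z/9Z)^* ≅ Z/6Z; (Z/71Z)^* ≅ Z/70Z. Hence Gal(Q(zeta_639)/Q) ≅ Z/6Z × Z/70Z.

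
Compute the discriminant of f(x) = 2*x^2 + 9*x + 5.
Δ = 41

For a quadratic a x^2 + b x + c the discriminant is Δ = b^2 - 4ac = (9)^2 - 4*(2)*(5) = 81 - (40) = 41.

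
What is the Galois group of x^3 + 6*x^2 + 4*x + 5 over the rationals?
Gal(K/Q) = S_3 (symmetric group of order 6)

Compute the discriminant of x^3 + (6)*x^2 + (4)*x + (5): Δ = -2515. Since Δ is not a rational square, the Galois group is not contained in A_3; it must be the full S_3 (irreducibility of the cubic rules out anything smaller).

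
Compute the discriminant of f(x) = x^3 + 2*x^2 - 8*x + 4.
Δ = 592

For x^3 + a x^2 + b x + c the discriminant is Δ = 18 a b c - 4 a^3 c + a^2 b^2 - 4 b^3 - 27 c^2.
Plug a = 2, b = -8, c = 4:
  18*(2)*(-8)*(4) - 4*(2)^3*(4) + (2)^2*(-8)^2 - 4*(-8)^3 - 27*(4)^2
  = -1152 + (-128) + 256 + (2048) + (-432)
  = 592.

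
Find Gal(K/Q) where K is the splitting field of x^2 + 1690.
Gal(K/Q) = Z/2Z (cyclic of order 2)

x^2 + 1690 is irreducible over Q since -1690 is not a rational square. The splitting field Q(sqrt(-1690)) has degree 2 over Q, and its unique nontrivial automorphism is sqrt(-1690) ↦ -sqrt(-1690). Hence Gal(Q(sqrt(-1690))/Q) = Z/2Z.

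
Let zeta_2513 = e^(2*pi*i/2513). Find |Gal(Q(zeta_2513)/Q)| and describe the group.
|Gal(Q(zeta_2513)/Q)| = phi(2513) = 2148; group ≅ (Z/2513Z)^* ≅ Z/6Z × Z/358Z

The n-th cyclotomic polynomial Φ_2513(x) is the minimal polynomial of zeta_2513 over Q and has degree phi(2513) = 2148. So Q(zeta_2513) is a degree-2148 Galois extension with Galois group (Z/2513Z)^*. By CRT, (Z/2513Z)^* ≅ (Z/7Z)^* × (Z/359Z)^*. Each prime-power unit group is (Z/7Z)^* ≅ Z/6Z; (Z/359Z)^* ≅ Z/358Z. Hence Gal(Q(zeta_2513)/Q) ≅ Z/6Z × Z/358Z.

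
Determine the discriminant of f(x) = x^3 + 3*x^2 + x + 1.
Δ = -76

For x^3 + a x^2 + b x + c the discriminant is Δ = 18 a b c - 4 a^3 c + a^2 b^2 - 4 b^3 - 27 c^2.
Plug a = 3, b = 1, c = 1:
  18*(3)*(1)*(1) - 4*(3)^3*(1) + (3)^2*(1)^2 - 4*(1)^3 - 27*(1)^2
  = 54 + (-108) + 9 + (-4) + (-27)
  = -76.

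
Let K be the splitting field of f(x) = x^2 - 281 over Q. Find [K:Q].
[K:Q] = 2

The polynomial x^2 - 281 is irreducible over Q since 281 is not a perfect square. Its splitting field is Q(sqrt(281)), which has degree 2 over Q.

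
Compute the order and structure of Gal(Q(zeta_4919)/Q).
|Gal(Q(zeta_4919)/Q)| = phi(4919) = 4918; group ≅ (Z/4919Z)^* ≅ Z/4918Z

The n-th cyclotomic polynomial Φ_4919(x) is the minimal polynomial of zeta_4919 over Q and has degree phi(4919) = 4918. So Q(zeta_4919) is a degree-4918 Galois extension with Galois group (Z/4919Z)^*. (Z/4919Z)^* is cyclic since 4919 is an odd prime power (or 4). Hence Gal(Q(zeta_4919)/Q) ≅ Z/4918Z.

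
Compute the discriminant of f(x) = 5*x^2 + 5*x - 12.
Δ = 265

For a quadratic a x^2 + b x + c the discriminant is Δ = b^2 - 4ac = (5)^2 - 4*(5)*(-12) = 25 - (-240) = 265.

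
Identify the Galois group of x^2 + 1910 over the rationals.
Gal(K/Q) = Z/2Z (cyclic of order 2)

x^2 + 1910 is irreducible over Q since -1910 is not a rational square. The splitting field Q(sqrt(-1910)) has degree 2 over Q, and its unique nontrivial automorphism is sqrt(-1910) ↦ -sqrt(-1910). Hence Gal(Q(sqrt(-1910))/Q) = Z/2Z.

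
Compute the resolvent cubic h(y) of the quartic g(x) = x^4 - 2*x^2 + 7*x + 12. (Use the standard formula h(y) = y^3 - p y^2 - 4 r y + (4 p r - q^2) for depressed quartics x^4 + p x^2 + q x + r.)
h(y) = y^3 + 2*y^2 - 48*y - 145

Identify coefficients: p = -2, q = 7, r = 12.
Plug into h(y) = y^3 - p y^2 - 4 r y + (4 p r - q^2):
  h(y) = y^3 - (-2) y^2 - 4*(12) y + (4*(-2)*(12) - (7)^2)
       = y^3 + (2) y^2 + (-48) y + (-145).
Simplifying: h(y) = y^3 + 2*y^2 - 48*y - 145.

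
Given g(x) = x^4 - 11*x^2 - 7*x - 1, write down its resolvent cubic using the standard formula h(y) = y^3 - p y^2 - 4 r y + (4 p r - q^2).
h(y) = y^3 + 11*y^2 + 4*y - 5

Identify coefficients: p = -11, q = -7, r = -1.
Plug into h(y) = y^3 - p y^2 - 4 r y + (4 p r - q^2):
  h(y) = y^3 - (-11) y^2 - 4*(-1) y + (4*(-11)*(-1) - (-7)^2)
       = y^3 + (11) y^2 + (4) y + (-5).
Simplifying: h(y) = y^3 + 11*y^2 + 4*y - 5.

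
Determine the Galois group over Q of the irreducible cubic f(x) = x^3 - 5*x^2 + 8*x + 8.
Gal(K/Q) = S_3 (symmetric group of order 6)

Compute the discriminant of x^3 + (-5)*x^2 + (8)*x + (8): Δ = -3936. Since Δ is not a rational square, the Galois group is not contained in A_3; it must be the full S_3 (irreducibility of the cubic rules out anything smaller).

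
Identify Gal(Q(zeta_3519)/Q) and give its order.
|Gal(Q(zeta_3519)/Q)| = phi(3519) = 2112; group ≅ (Z/3519Z)^* ≅ Z/6Z × Z/16Z × Z/22Z

The n-th cyclotomic polynomial Φ_3519(x) is the minimal polynomial of zeta_3519 over Q and has degree phi(3519) = 2112. So Q(zeta_3519) is a degree-2112 Galois extension with Galois group (Z/3519Z)^*. By CRT, (Z/3519Z)^* ≅ (Z/9Z)^* × (Z/17Z)^* × (Z/23Z)^*. Each prime-power unit group is (Z/9Z)^* ≅ Z/6Z; (Z/17Z)^* ≅ Z/16Z; (Z/23Z)^* ≅ Z/22Z. Hence Gal(Q(zeta_3519)/Q) ≅ Z/6Z × Z/16Z × Z/22Z.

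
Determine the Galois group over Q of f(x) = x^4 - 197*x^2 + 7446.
Gal(K/Q) = V_4 (Klein four-group, Z/2Z × Z/2Z)

f factors as (x^2 - 146)(x^2 - 51), so the splitting field is K = Q(sqrt(146), sqrt(51)). The elements 146, 51, 7446 are all non-squares in Q, so sqrt(146) and sqrt(51) generate independent quadratic extensions. Thus [K:Q] = 4 and Gal(K/Q) is generated by the two order-2 automorphisms sqrt(146) ↦ -sqrt(146) and sqrt(51) ↦ -sqrt(51), giving V_4.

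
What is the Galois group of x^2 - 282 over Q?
Gal(K/Q) = Z/2Z (cyclic of order 2)

x^2 - 282 is irreducible over Q since 282 is not a rational square. The splitting field Q(sqrt(282)) has degree 2 over Q, and its unique nontrivial automorphism is sqrt(282) ↦ -sqrt(282). Hence Gal(Q(sqrt(282))/Q) = Z/2Z.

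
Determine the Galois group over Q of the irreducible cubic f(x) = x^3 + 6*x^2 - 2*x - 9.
Gal(K/Q) = S_3 (symmetric group of order 6)

Compute the discriminant of x^3 + (6)*x^2 + (-2)*x + (-9): Δ = 7709. Since Δ is not a rational square, the Galois group is not contained in A_3; it must be the full S_3 (irreducibility of the cubic rules out anything smaller).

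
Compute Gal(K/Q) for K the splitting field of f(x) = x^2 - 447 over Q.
Gal(K/Q) = Z/2Z (cyclic of order 2)

x^2 - 447 is irreducible over Q since 447 is not a rational square. The splitting field Q(sqrt(447)) has degree 2 over Q, and its unique nontrivial automorphism is sqrt(447) ↦ -sqrt(447). Hence Gal(Q(sqrt(447))/Q) = Z/2Z.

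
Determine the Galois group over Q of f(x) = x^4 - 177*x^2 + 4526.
Gal(K/Q) = V_4 (Klein four-group, Z/2Z × Z/2Z)

f factors as (x^2 - 31)(x^2 - 146), so the splitting field is K = Q(sqrt(31), sqrt(146)). The elements 31, 146, 4526 are all non-squares in Q, so sqrt(31) and sqrt(146) generate independent quadratic extensions. Thus [K:Q] = 4 and Gal(K/Q) is generated by the two order-2 automorphisms sqrt(31) ↦ -sqrt(31) and sqrt(146) ↦ -sqrt(146), giving V_4.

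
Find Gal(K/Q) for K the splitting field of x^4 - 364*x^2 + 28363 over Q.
Gal(K/Q) = V_4 (Klein four-group, Z/2Z × Z/2Z)

f factors as (x^2 - 251)(x^2 - 113), so the splitting field is K = Q(sqrt(251), sqrt(113)). The elements 251, 113, 28363 are all non-squares in Q, so sqrt(251) and sqrt(113) generate independent quadratic extensions. Thus [K:Q] = 4 and Gal(K/Q) is generated by the two order-2 automorphisms sqrt(251) ↦ -sqrt(251) and sqrt(113) ↦ -sqrt(113), giving V_4.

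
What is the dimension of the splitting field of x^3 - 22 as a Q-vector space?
[K:Q] = 6

x^3 - 22 has one real root r = 22^(1/3) and two complex roots r*zeta_3, r*zeta_3^2 where zeta_3 = e^(2*pi*i/3). The splitting field is Q(r, zeta_3). [Q(r):Q] = 3 and [Q(zeta_3):Q] = 2 with gcd = 1, so [Q(r, zeta_3):Q] = 3 * 2 = 6.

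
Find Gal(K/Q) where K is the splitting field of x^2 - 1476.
Gal(K/Q) = Z/2Z (cyclic of order 2)

x^2 - 1476 is irreducible over Q since 1476 is not a rational square. The splitting field Q(sqrt(1476)) has degree 2 over Q, and its unique nontrivial automorphism is sqrt(1476) ↦ -sqrt(1476). Hence Gal(Q(sqrt(1476))/Q) = Z/2Z.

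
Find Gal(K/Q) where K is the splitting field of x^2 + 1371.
Gal(K/Q) = Z/2Z (cyclic of order 2)

x^2 + 1371 is irreducible over Q since -1371 is not a rational square. The splitting field Q(sqrt(-1371)) has degree 2 over Q, and its unique nontrivial automorphism is sqrt(-1371) ↦ -sqrt(-1371). Hence Gal(Q(sqrt(-1371))/Q) = Z/2Z.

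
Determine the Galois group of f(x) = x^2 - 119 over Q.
Gal(K/Q) = Z/2Z (cyclic of order 2)

x^2 - 119 is irreducible over Q since 119 is not a rational square. The splitting field Q(sqrt(119)) has degree 2 over Q, and its unique nontrivial automorphism is sqrt(119) ↦ -sqrt(119). Hence Gal(Q(sqrt(119))/Q) = Z/2Z.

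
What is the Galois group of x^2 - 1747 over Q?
Gal(K/Q) = Z/2Z (cyclic of order 2)

x^2 - 1747 is irreducible over Q since 1747 is not a rational square. The splitting field Q(sqrt(1747)) has degree 2 over Q, and its unique nontrivial automorphism is sqrt(1747) ↦ -sqrt(1747). Hence Gal(Q(sqrt(1747))/Q) = Z/2Z.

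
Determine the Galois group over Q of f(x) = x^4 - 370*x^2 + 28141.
Gal(K/Q) = V_4 (Klein four-group, Z/2Z × Z/2Z)

f factors as (x^2 - 263)(x^2 - 107), so the splitting field is K = Q(sqrt(263), sqrt(107)). The elements 263, 107, 28141 are all non-squares in Q, so sqrt(263) and sqrt(107) generate independent quadratic extensions. Thus [K:Q] = 4 and Gal(K/Q) is generated by the two order-2 automorphisms sqrt(263) ↦ -sqrt(263) and sqrt(107) ↦ -sqrt(107), giving V_4.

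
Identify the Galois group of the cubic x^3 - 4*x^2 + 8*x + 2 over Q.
Gal(K/Q) = S_3 (symmetric group of order 6)

Compute the discriminant of x^3 + (-4)*x^2 + (8)*x + (2): Δ = -1772. Since Δ is not a rational square, the Galois group is not contained in A_3; it must be the full S_3 (irreducibility of the cubic rules out anything smaller).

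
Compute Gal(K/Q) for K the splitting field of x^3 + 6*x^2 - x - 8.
Gal(K/Q) = S_3 (symmetric group of order 6)

Compute the discriminant of x^3 + (6)*x^2 + (-1)*x + (-8): Δ = 6088. Since Δ is not a rational square, the Galois group is not contained in A_3; it must be the full S_3 (irreducibility of the cubic rules out anything smaller).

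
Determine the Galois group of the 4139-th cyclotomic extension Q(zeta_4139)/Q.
|Gal(Q(zeta_4139)/Q)| = phi(4139) = 4138; group ≅ (Z/4139Z)^* ≅ Z/4138Z

The n-th cyclotomic polynomial Φ_4139(x) is the minimal polynomial of zeta_4139 over Q and has degree phi(4139) = 4138. So Q(zeta_4139) is a degree-4138 Galois extension with Galois group (Z/4139Z)^*. (Z/4139Z)^* is cyclic since 4139 is an odd prime power (or 4). Hence Gal(Q(zeta_4139)/Q) ≅ Z/4138Z.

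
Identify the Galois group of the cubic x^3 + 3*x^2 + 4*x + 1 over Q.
Gal(K/Q) = S_3 (symmetric group of order 6)

Compute the discriminant of x^3 + (3)*x^2 + (4)*x + (1): Δ = -31. Since Δ is not a rational square, the Galois group is not contained in A_3; it must be the full S_3 (irreducibility of the cubic rules out anything smaller).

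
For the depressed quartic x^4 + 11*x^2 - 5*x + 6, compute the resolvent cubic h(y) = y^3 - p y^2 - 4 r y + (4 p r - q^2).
h(y) = y^3 - 11*y^2 - 24*y + 239

Identify coefficients: p = 11, q = -5, r = 6.
Plug into h(y) = y^3 - p y^2 - 4 r y + (4 p r - q^2):
  h(y) = y^3 - (11) y^2 - 4*(6) y + (4*(11)*(6) - (-5)^2)
       = y^3 + (-11) y^2 + (-24) y + (239).
Simplifying: h(y) = y^3 - 11*y^2 - 24*y + 239.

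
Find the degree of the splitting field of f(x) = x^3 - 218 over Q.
[K:Q] = 6

x^3 - 218 has one real root r = 218^(1/3) and two complex roots r*zeta_3, r*zeta_3^2 where zeta_3 = e^(2*pi*i/3). The splitting field is Q(r, zeta_3). [Q(r):Q] = 3 and [Q(zeta_3):Q] = 2 with gcd = 1, so [Q(r, zeta_3):Q] = 3 * 2 = 6.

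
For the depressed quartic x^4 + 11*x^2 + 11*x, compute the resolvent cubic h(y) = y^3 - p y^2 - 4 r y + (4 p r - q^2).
h(y) = y^3 - 11*y^2 - 121

Identify coefficients: p = 11, q = 11, r = 0.
Plug into h(y) = y^3 - p y^2 - 4 r y + (4 p r - q^2):
  h(y) = y^3 - (11) y^2 - 4*(0) y + (4*(11)*(0) - (11)^2)
       = y^3 + (-11) y^2 + (0) y + (-121).
Simplifying: h(y) = y^3 - 11*y^2 - 121.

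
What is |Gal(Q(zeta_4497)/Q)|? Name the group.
|Gal(Q(zeta_4497)/Q)| = phi(4497) = 2996; group ≅ (Z/4497Z)^* ≅ Z/2Z × Z/1498Z

The n-th cyclotomic polynomial Φ_4497(x) is the minimal polynomial of zeta_4497 over Q and has degree phi(4497) = 2996. So Q(zeta_4497) is a degree-2996 Galois extension with Galois group (Z/4497Z)^*. By CRT, (Z/4497Z)^* ≅ (Z/3Z)^* × (Z/1499Z)^*. Each prime-power unit group is (Z/3Z)^* ≅ Z/2Z; (Z/1499Z)^* ≅ Z/1498Z. Hence Gal(Q(zeta_4497)/Q) ≅ Z/2Z × Z/1498Z.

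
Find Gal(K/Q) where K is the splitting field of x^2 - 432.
Gal(K/Q) = Z/2Z (cyclic of order 2)

x^2 - 432 is irreducible over Q since 432 is not a rational square. The splitting field Q(sqrt(432)) has degree 2 over Q, and its unique nontrivial automorphism is sqrt(432) ↦ -sqrt(432). Hence Gal(Q(sqrt(432))/Q) = Z/2Z.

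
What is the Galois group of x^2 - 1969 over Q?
Gal(K/Q) = Z/2Z (cyclic of order 2)

x^2 - 1969 is irreducible over Q since 1969 is not a rational square. The splitting field Q(sqrt(1969)) has degree 2 over Q, and its unique nontrivial automorphism is sqrt(1969) ↦ -sqrt(1969). Hence Gal(Q(sqrt(1969))/Q) = Z/2Z.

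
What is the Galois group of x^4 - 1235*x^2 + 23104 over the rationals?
Gal(K/Q) = Z/2Z (cyclic of order 2)

f factors as (x^2 - 1216)(x^2 - 19), so the splitting field is K = Q(sqrt(1216), sqrt(19)). The squarefree part of 1216 is 19 and the squarefree part of 19 is also 19, so sqrt(1216) and sqrt(19) are both rational multiples of sqrt(19). Hence Q(sqrt(1216)) = Q(sqrt(19)) = Q(sqrt(19)), and the splitting field collapses to a single degree-2 extension with Galois group Z/2Z.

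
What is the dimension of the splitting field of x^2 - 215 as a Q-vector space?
[K:Q] = 2

The polynomial x^2 - 215 is irreducible over Q since 215 is not a perfect square. Its splitting field is Q(sqrt(215)), which has degree 2 over Q.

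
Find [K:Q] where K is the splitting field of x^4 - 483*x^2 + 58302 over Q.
[K:Q] = 4

f factors as (x^2 - 237)(x^2 - 246); the splitting field is K = Q(sqrt(237), sqrt(246)). Since 237, 246, and 58302 are all non-squares in Q, the three subfields Q(sqrt(237)), Q(sqrt(246)), Q(sqrt(58302)) are distinct degree-2 extensions, so [K:Q] = 4 (Klein four Galois group).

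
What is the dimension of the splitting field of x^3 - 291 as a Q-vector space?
[K:Q] = 6

x^3 - 291 has one real root r = 291^(1/3) and two complex roots r*zeta_3, r*zeta_3^2 where zeta_3 = e^(2*pi*i/3). The splitting field is Q(r, zeta_3). [Q(r):Q] = 3 and [Q(zeta_3):Q] = 2 with gcd = 1, so [Q(r, zeta_3):Q] = 3 * 2 = 6.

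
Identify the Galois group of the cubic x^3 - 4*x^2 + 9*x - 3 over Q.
Gal(K/Q) = S_3 (symmetric group of order 6)

Compute the discriminant of x^3 + (-4)*x^2 + (9)*x + (-3): Δ = -687. Since Δ is not a rational square, the Galois group is not contained in A_3; it must be the full S_3 (irreducibility of the cubic rules out anything smaller).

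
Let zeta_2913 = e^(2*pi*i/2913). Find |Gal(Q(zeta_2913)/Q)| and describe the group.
|Gal(Q(zeta_2913)/Q)| = phi(2913) = 1940; group ≅ (Z/2913Z)^* ≅ Z/2Z × Z/970Z

The n-th cyclotomic polynomial Φ_2913(x) is the minimal polynomial of zeta_2913 over Q and has degree phi(2913) = 1940. So Q(zeta_2913) is a degree-1940 Galois extension with Galois group (Z/2913Z)^*. By CRT, (Z/2913Z)^* ≅ (Z/3Z)^* × (Z/971Z)^*. Each prime-power unit group is (Z/3Z)^* ≅ Z/2Z; (Z/971Z)^* ≅ Z/970Z. Hence Gal(Q(zeta_2913)/Q) ≅ Z/2Z × Z/970Z.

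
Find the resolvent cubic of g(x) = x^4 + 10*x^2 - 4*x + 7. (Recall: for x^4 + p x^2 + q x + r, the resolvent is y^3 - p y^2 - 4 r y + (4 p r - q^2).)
h(y) = y^3 - 10*y^2 - 28*y + 264

Identify coefficients: p = 10, q = -4, r = 7.
Plug into h(y) = y^3 - p y^2 - 4 r y + (4 p r - q^2):
  h(y) = y^3 - (10) y^2 - 4*(7) y + (4*(10)*(7) - (-4)^2)
       = y^3 + (-10) y^2 + (-28) y + (264).
Simplifying: h(y) = y^3 - 10*y^2 - 28*y + 264.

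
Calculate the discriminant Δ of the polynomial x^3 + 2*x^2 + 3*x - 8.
Δ = -2408

For x^3 + a x^2 + b x + c the discriminant is Δ = 18 a b c - 4 a^3 c + a^2 b^2 - 4 b^3 - 27 c^2.
Plug a = 2, b = 3, c = -8:
  18*(2)*(3)*(-8) - 4*(2)^3*(-8) + (2)^2*(3)^2 - 4*(3)^3 - 27*(-8)^2
  = -864 + (256) + 36 + (-108) + (-1728)
  = -2408.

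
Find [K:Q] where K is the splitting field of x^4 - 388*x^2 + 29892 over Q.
[K:Q] = 4

f factors as (x^2 - 282)(x^2 - 106); the splitting field is K = Q(sqrt(282), sqrt(106)). Since 282, 106, and 29892 are all non-squares in Q, the three subfields Q(sqrt(282)), Q(sqrt(106)), Q(sqrt(29892)) are distinct degree-2 extensions, so [K:Q] = 4 (Klein four Galois group).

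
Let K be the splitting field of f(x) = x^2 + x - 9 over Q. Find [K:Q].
[K:Q] = 2

The discriminant of x^2 + (1)*x + (-9) is b^2 - 4c = 1 - (-36) = 37. Since 37 is not a perfect square in Q, the polynomial is irreducible over Q. Its two roots generate a degree-2 extension, so [K:Q] = 2.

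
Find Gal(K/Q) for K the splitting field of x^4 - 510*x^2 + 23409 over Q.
Gal(K/Q) = Z/2Z (cyclic of order 2)

f factors as (x^2 - 459)(x^2 - 51), so the splitting field is K = Q(sqrt(459), sqrt(51)). The squarefree part of 459 is 51 and the squarefree part of 51 is also 51, so sqrt(459) and sqrt(51) are both rational multiples of sqrt(51). Hence Q(sqrt(459)) = Q(sqrt(51)) = Q(sqrt(51)), and the splitting field collapses to a single degree-2 extension with Galois group Z/2Z.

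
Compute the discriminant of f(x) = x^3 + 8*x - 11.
Δ = -5315

For a depressed cubic x^3 + p x + q the discriminant is Δ = -4 p^3 - 27 q^2 = -4*(8)^3 - 27*(-11)^2 = -2048 - 3267 = -5315.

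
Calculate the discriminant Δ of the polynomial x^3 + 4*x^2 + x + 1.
Δ = -199

For x^3 + a x^2 + b x + c the discriminant is Δ = 18 a b c - 4 a^3 c + a^2 b^2 - 4 b^3 - 27 c^2.
Plug a = 4, b = 1, c = 1:
  18*(4)*(1)*(1) - 4*(4)^3*(1) + (4)^2*(1)^2 - 4*(1)^3 - 27*(1)^2
  = 72 + (-256) + 16 + (-4) + (-27)
  = -199.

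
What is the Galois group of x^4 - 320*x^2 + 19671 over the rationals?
Gal(K/Q) = V_4 (Klein four-group, Z/2Z × Z/2Z)

f factors as (x^2 - 237)(x^2 - 83), so the splitting field is K = Q(sqrt(237), sqrt(83)). The elements 237, 83, 19671 are all non-squares in Q, so sqrt(237) and sqrt(83) generate independent quadratic extensions. Thus [K:Q] = 4 and Gal(K/Q) is generated by the two order-2 automorphisms sqrt(237) ↦ -sqrt(237) and sqrt(83) ↦ -sqrt(83), giving V_4.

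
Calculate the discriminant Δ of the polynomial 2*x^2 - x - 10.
Δ = 81

For a quadratic a x^2 + b x + c the discriminant is Δ = b^2 - 4ac = (-1)^2 - 4*(2)*(-10) = 1 - (-80) = 81.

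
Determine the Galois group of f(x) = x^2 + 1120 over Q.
Gal(K/Q) = Z/2Z (cyclic of order 2)

x^2 + 1120 is irreducible over Q since -1120 is not a rational square. The splitting field Q(sqrt(-1120)) has degree 2 over Q, and its unique nontrivial automorphism is sqrt(-1120) ↦ -sqrt(-1120). Hence Gal(Q(sqrt(-1120))/Q) = Z/2Z.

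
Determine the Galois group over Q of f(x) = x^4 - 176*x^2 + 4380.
Gal(K/Q) = V_4 (Klein four-group, Z/2Z × Z/2Z)

f factors as (x^2 - 146)(x^2 - 30), so the splitting field is K = Q(sqrt(146), sqrt(30)). The elements 146, 30, 4380 are all non-squares in Q, so sqrt(146) and sqrt(30) generate independent quadratic extensions. Thus [K:Q] = 4 and Gal(K/Q) is generated by the two order-2 automorphisms sqrt(146) ↦ -sqrt(146) and sqrt(30) ↦ -sqrt(30), giving V_4.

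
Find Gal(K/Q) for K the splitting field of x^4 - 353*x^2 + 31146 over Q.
Gal(K/Q) = V_4 (Klein four-group, Z/2Z × Z/2Z)

f factors as (x^2 - 179)(x^2 - 174), so the splitting field is K = Q(sqrt(179), sqrt(174)). The elements 179, 174, 31146 are all non-squares in Q, so sqrt(179) and sqrt(174) generate independent quadratic extensions. Thus [K:Q] = 4 and Gal(K/Q) is generated by the two order-2 automorphisms sqrt(179) ↦ -sqrt(179) and sqrt(174) ↦ -sqrt(174), giving V_4.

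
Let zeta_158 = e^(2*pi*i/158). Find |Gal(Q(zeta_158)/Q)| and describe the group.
|Gal(Q(zeta_158)/Q)| = phi(158) = 78; group ≅ (Z/158Z)^* ≅ Z/78Z

The n-th cyclotomic polynomial Φ_158(x) is the minimal polynomial of zeta_158 over Q and has degree phi(158) = 78. So Q(zeta_158) is a degree-78 Galois extension with Galois group (Z/158Z)^*. By CRT, (Z/158Z)^* ≅ (Z/2Z)^* × (Z/79Z)^*. Each prime-power unit group is (Z/2Z)^* ≅ trivial group (order 1); (Z/79Z)^* ≅ Z/78Z. Hence Gal(Q(zeta_158)/Q) ≅ Z/78Z.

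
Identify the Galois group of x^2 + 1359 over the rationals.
Gal(K/Q) = Z/2Z (cyclic of order 2)

x^2 + 1359 is irreducible over Q since -1359 is not a rational square. The splitting field Q(sqrt(-1359)) has degree 2 over Q, and its unique nontrivial automorphism is sqrt(-1359) ↦ -sqrt(-1359). Hence Gal(Q(sqrt(-1359))/Q) = Z/2Z.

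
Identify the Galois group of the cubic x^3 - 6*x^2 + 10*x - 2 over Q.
Gal(K/Q) = S_3 (symmetric group of order 6)

Compute the discriminant of x^3 + (-6)*x^2 + (10)*x + (-2): Δ = -76. Since Δ is not a rational square, the Galois group is not contained in A_3; it must be the full S_3 (irreducibility of the cubic rules out anything smaller).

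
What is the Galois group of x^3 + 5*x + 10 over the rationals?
Gal(K/Q) = S_3 (symmetric group of order 6)

Compute the discriminant of x^3 + (0)*x^2 + (5)*x + (10): Δ = -3200. Since Δ is not a rational square, the Galois group is not contained in A_3; it must be the full S_3 (irreducibility of the cubic rules out anything smaller).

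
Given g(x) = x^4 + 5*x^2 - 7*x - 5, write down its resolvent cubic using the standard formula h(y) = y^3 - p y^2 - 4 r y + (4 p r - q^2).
h(y) = y^3 - 5*y^2 + 20*y - 149

Identify coefficients: p = 5, q = -7, r = -5.
Plug into h(y) = y^3 - p y^2 - 4 r y + (4 p r - q^2):
  h(y) = y^3 - (5) y^2 - 4*(-5) y + (4*(5)*(-5) - (-7)^2)
       = y^3 + (-5) y^2 + (20) y + (-149).
Simplifying: h(y) = y^3 - 5*y^2 + 20*y - 149.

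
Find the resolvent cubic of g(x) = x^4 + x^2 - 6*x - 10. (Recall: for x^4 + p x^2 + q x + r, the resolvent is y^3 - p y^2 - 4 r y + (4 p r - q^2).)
h(y) = y^3 - y^2 + 40*y - 76

Identify coefficients: p = 1, q = -6, r = -10.
Plug into h(y) = y^3 - p y^2 - 4 r y + (4 p r - q^2):
  h(y) = y^3 - (1) y^2 - 4*(-10) y + (4*(1)*(-10) - (-6)^2)
       = y^3 + (-1) y^2 + (40) y + (-76).
Simplifying: h(y) = y^3 - y^2 + 40*y - 76.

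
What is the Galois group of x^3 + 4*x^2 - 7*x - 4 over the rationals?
Gal(K/Q) = S_3 (symmetric group of order 6)

Compute the discriminant of x^3 + (4)*x^2 + (-7)*x + (-4): Δ = 4764. Since Δ is not a rational square, the Galois group is not contained in A_3; it must be the full S_3 (irreducibility of the cubic rules out anything smaller).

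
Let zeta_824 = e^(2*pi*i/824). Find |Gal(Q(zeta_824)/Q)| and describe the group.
|Gal(Q(zeta_824)/Q)| = phi(824) = 408; group ≅ (Z/824Z)^* ≅ Z/2Z × Z/2Z × Z/102Z

The n-th cyclotomic polynomial Φ_824(x) is the minimal polynomial of zeta_824 over Q and has degree phi(824) = 408. So Q(zeta_824) is a degree-408 Galois extension with Galois group (Z/824Z)^*. By CRT, (Z/824Z)^* ≅ (Z/8Z)^* × (Z/103Z)^*. Each prime-power unit group is (Z/8Z)^* ≅ Z/2Z × Z/2Z; (Z/103Z)^* ≅ Z/102Z. Hence Gal(Q(zeta_824)/Q) ≅ Z/2Z × Z/2Z × Z/102Z.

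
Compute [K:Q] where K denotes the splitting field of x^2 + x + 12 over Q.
[K:Q] = 2

The discriminant of x^2 + (1)*x + (12) is b^2 - 4c = 1 - (48) = -47. Since -47 is not a perfect square in Q, the polynomial is irreducible over Q. Its two roots generate a degree-2 extension, so [K:Q] = 2.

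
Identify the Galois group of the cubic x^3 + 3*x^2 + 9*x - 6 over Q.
Gal(K/Q) = S_3 (symmetric group of order 6)

Compute the discriminant of x^3 + (3)*x^2 + (9)*x + (-6): Δ = -5427. Since Δ is not a rational square, the Galois group is not contained in A_3; it must be the full S_3 (irreducibility of the cubic rules out anything smaller).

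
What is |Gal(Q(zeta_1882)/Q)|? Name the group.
|Gal(Q(zeta_1882)/Q)| = phi(1882) = 940; group ≅ (Z/1882Z)^* ≅ Z/940Z

The n-th cyclotomic polynomial Φ_1882(x) is the minimal polynomial of zeta_1882 over Q and has degree phi(1882) = 940. So Q(zeta_1882) is a degree-940 Galois extension with Galois group (Z/1882Z)^*. By CRT, (Z/1882Z)^* ≅ (Z/2Z)^* × (Z/941Z)^*. Each prime-power unit group is (Z/2Z)^* ≅ trivial group (order 1); (Z/941Z)^* ≅ Z/940Z. Hence Gal(Q(zeta_1882)/Q) ≅ Z/940Z.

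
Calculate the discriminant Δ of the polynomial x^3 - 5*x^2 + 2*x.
Δ = 68

For x^3 + a x^2 + b x + c the discriminant is Δ = 18 a b c - 4 a^3 c + a^2 b^2 - 4 b^3 - 27 c^2.
Plug a = -5, b = 2, c = 0:
  18*(-5)*(2)*(0) - 4*(-5)^3*(0) + (-5)^2*(2)^2 - 4*(2)^3 - 27*(0)^2
  = 0 + (0) + 100 + (-32) + (0)
  = 68.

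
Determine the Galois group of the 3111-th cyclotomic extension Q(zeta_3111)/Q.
|Gal(Q(zeta_3111)/Q)| = phi(3111) = 1920; group ≅ (Z/3111Z)^* ≅ Z/2Z × Z/16Z × Z/60Z

The n-th cyclotomic polynomial Φ_3111(x) is the minimal polynomial of zeta_3111 over Q and has degree phi(3111) = 1920. So Q(zeta_3111) is a degree-1920 Galois extension with Galois group (Z/3111Z)^*. By CRT, (Z/3111Z)^* ≅ (Z/3Z)^* × (Z/17Z)^* × (Z/61Z)^*. Each prime-power unit group is (Z/3Z)^* ≅ Z/2Z; (Z/17Z)^* ≅ Z/16Z; (Z/61Z)^* ≅ Z/60Z. Hence Gal(Q(zeta_3111)/Q) ≅ Z/2Z × Z/16Z × Z/60Z.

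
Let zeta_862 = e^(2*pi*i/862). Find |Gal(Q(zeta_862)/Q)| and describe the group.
|Gal(Q(zeta_862)/Q)| = phi(862) = 430; group ≅ (Z/862Z)^* ≅ Z/430Z

The n-th cyclotomic polynomial Φ_862(x) is the minimal polynomial of zeta_862 over Q and has degree phi(862) = 430. So Q(zeta_862) is a degree-430 Galois extension with Galois group (Z/862Z)^*. By CRT, (Z/862Z)^* ≅ (Z/2Z)^* × (Z/431Z)^*. Each prime-power unit group is (Z/2Z)^* ≅ trivial group (order 1); (Z/431Z)^* ≅ Z/430Z. Hence Gal(Q(zeta_862)/Q) ≅ Z/430Z.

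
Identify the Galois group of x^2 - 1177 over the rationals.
Gal(K/Q) = Z/2Z (cyclic of order 2)

x^2 - 1177 is irreducible over Q since 1177 is not a rational square. The splitting field Q(sqrt(1177)) has degree 2 over Q, and its unique nontrivial automorphism is sqrt(1177) ↦ -sqrt(1177). Hence Gal(Q(sqrt(1177))/Q) = Z/2Z.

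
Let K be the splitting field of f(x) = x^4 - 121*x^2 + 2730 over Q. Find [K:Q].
[K:Q] = 4

f factors as (x^2 - 30)(x^2 - 91); the splitting field is K = Q(sqrt(30), sqrt(91)). Since 30, 91, and 2730 are all non-squares in Q, the three subfields Q(sqrt(30)), Q(sqrt(91)), Q(sqrt(2730)) are distinct degree-2 extensions, so [K:Q] = 4 (Klein four Galois group).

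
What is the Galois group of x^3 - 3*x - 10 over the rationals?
Gal(K/Q) = S_3 (symmetric group of order 6)

Compute the discriminant of x^3 + (0)*x^2 + (-3)*x + (-10): Δ = -2592. Since Δ is not a rational square, the Galois group is not contained in A_3; it must be the full S_3 (irreducibility of the cubic rules out anything smaller).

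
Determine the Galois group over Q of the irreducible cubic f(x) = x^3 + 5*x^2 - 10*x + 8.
Gal(K/Q) = S_3 (symmetric group of order 6)

Compute the discriminant of x^3 + (5)*x^2 + (-10)*x + (8): Δ = -6428. Since Δ is not a rational square, the Galois group is not contained in A_3; it must be the full S_3 (irreducibility of the cubic rules out anything smaller).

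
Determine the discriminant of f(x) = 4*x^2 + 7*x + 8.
Δ = -79

For a quadratic a x^2 + b x + c the discriminant is Δ = b^2 - 4ac = (7)^2 - 4*(4)*(8) = 49 - (128) = -79.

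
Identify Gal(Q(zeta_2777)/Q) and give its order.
|Gal(Q(zeta_2777)/Q)| = phi(2777) = 2776; group ≅ (Z/2777Z)^* ≅ Z/2776Z

The n-th cyclotomic polynomial Φ_2777(x) is the minimal polynomial of zeta_2777 over Q and has degree phi(2777) = 2776. So Q(zeta_2777) is a degree-2776 Galois extension with Galois group (Z/2777Z)^*. (Z/2777Z)^* is cyclic since 2777 is an odd prime power (or 4). Hence Gal(Q(zeta_2777)/Q) ≅ Z/2776Z.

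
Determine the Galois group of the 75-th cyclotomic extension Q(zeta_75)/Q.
|Gal(Q(zeta_75)/Q)| = phi(75) = 40; group ≅ (Z/75Z)^* ≅ Z/2Z × Z/20Z

The n-th cyclotomic polynomial Φ_75(x) is the minimal polynomial of zeta_75 over Q and has degree phi(75) = 40. So Q(zeta_75) is a degree-40 Galois extension with Galois group (Z/75Z)^*. By CRT, (Z/75Z)^* ≅ (Z/3Z)^* × (Z/25Z)^*. Each prime-power unit group is (Z/3Z)^* ≅ Z/2Z; (Z/25Z)^* ≅ Z/20Z. Hence Gal(Q(zeta_75)/Q) ≅ Z/2Z × Z/20Z.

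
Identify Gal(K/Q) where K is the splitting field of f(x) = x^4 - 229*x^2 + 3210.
Gal(K/Q) = V_4 (Klein four-group, Z/2Z × Z/2Z)

f factors as (x^2 - 214)(x^2 - 15), so the splitting field is K = Q(sqrt(214), sqrt(15)). The elements 214, 15, 3210 are all non-squares in Q, so sqrt(214) and sqrt(15) generate independent quadratic extensions. Thus [K:Q] = 4 and Gal(K/Q) is generated by the two order-2 automorphisms sqrt(214) ↦ -sqrt(214) and sqrt(15) ↦ -sqrt(15), giving V_4.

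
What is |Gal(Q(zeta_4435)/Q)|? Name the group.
|Gal(Q(zeta_4435)/Q)| = phi(4435) = 3544; group ≅ (Z/4435Z)^* ≅ Z/4Z × Z/886Z

The n-th cyclotomic polynomial Φ_4435(x) is the minimal polynomial of zeta_4435 over Q and has degree phi(4435) = 3544. So Q(zeta_4435) is a degree-3544 Galois extension with Galois group (Z/4435Z)^*. By CRT, (Z/4435Z)^* ≅ (Z/5Z)^* × (Z/887Z)^*. Each prime-power unit group is (Z/5Z)^* ≅ Z/4Z; (Z/887Z)^* ≅ Z/886Z. Hence Gal(Q(zeta_4435)/Q) ≅ Z/4Z × Z/886Z.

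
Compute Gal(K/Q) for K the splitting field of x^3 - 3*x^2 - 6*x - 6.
Gal(K/Q) = S_3 (symmetric group of order 6)

Compute the discriminant of x^3 + (-3)*x^2 + (-6)*x + (-6): Δ = -2376. Since Δ is not a rational square, the Galois group is not contained in A_3; it must be the full S_3 (irreducibility of the cubic rules out anything smaller).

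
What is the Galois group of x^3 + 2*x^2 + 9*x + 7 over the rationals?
Gal(K/Q) = S_3 (symmetric group of order 6)

Compute the discriminant of x^3 + (2)*x^2 + (9)*x + (7): Δ = -1871. Since Δ is not a rational square, the Galois group is not contained in A_3; it must be the full S_3 (irreducibility of the cubic rules out anything smaller).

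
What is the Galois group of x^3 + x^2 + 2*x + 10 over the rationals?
Gal(K/Q) = S_3 (symmetric group of order 6)

Compute the discriminant of x^3 + (1)*x^2 + (2)*x + (10): Δ = -2408. Since Δ is not a rational square, the Galois group is not contained in A_3; it must be the full S_3 (irreducibility of the cubic rules out anything smaller).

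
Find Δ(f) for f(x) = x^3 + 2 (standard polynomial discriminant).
Δ = -108

For a depressed cubic x^3 + p x + q the discriminant is Δ = -4 p^3 - 27 q^2 = -4*(0)^3 - 27*(2)^2 = 0 - 108 = -108.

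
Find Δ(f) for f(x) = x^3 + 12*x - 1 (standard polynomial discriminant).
Δ = -6939

For a depressed cubic x^3 + p x + q the discriminant is Δ = -4 p^3 - 27 q^2 = -4*(12)^3 - 27*(-1)^2 = -6912 - 27 = -6939.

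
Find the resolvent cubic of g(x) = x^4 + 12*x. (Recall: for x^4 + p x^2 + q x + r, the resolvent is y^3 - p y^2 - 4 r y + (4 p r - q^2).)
h(y) = y^3 - 144

Identify coefficients: p = 0, q = 12, r = 0.
Plug into h(y) = y^3 - p y^2 - 4 r y + (4 p r - q^2):
  h(y) = y^3 - (0) y^2 - 4*(0) y + (4*(0)*(0) - (12)^2)
       = y^3 + (0) y^2 + (0) y + (-144).
Simplifying: h(y) = y^3 - 144.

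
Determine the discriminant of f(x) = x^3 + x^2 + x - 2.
Δ = -139

For x^3 + a x^2 + b x + c the discriminant is Δ = 18 a b c - 4 a^3 c + a^2 b^2 - 4 b^3 - 27 c^2.
Plug a = 1, b = 1, c = -2:
  18*(1)*(1)*(-2) - 4*(1)^3*(-2) + (1)^2*(1)^2 - 4*(1)^3 - 27*(-2)^2
  = -36 + (8) + 1 + (-4) + (-108)
  = -139.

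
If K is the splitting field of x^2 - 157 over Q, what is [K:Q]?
[K:Q] = 2

The polynomial x^2 - 157 is irreducible over Q since 157 is not a perfect square. Its splitting field is Q(sqrt(157)), which has degree 2 over Q.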